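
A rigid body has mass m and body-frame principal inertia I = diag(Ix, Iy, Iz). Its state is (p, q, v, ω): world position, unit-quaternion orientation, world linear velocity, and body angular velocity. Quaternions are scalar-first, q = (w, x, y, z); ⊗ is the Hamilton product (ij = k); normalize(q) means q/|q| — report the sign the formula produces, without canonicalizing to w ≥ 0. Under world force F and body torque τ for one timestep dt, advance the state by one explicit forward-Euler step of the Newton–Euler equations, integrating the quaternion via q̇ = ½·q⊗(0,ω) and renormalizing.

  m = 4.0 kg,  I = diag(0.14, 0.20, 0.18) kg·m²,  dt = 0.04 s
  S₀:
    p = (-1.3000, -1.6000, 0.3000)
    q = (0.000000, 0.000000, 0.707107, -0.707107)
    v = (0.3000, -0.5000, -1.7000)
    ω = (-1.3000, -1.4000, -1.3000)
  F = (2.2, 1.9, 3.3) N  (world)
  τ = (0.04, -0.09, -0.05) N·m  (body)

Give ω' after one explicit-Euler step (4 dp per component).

gyro term ω×Iω = (-0.0364, -0.0676, 0.1092)
angular accel α = (0.5457, -0.1120, -0.8844)
ω' = ω + α·dt = (-1.2782, -1.4045, -1.3354)

ω' = (-1.2782, -1.4045, -1.3354)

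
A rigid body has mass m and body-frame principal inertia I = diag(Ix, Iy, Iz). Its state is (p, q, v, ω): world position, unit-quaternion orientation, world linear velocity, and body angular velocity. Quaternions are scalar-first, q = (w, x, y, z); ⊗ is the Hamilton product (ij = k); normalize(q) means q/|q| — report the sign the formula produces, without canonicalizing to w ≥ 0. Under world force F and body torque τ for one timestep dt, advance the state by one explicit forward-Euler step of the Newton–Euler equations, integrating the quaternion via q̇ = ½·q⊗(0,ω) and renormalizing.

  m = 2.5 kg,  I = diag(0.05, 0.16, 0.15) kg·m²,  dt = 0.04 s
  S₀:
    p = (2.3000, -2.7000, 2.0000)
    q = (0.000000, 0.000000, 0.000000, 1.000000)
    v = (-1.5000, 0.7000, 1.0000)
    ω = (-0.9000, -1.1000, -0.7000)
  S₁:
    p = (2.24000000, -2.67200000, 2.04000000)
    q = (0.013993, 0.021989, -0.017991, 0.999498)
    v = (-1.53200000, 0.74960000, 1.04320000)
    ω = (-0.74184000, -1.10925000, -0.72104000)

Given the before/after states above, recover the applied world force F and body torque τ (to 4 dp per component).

F = (-2.0000, 3.1000, 2.7000)
τ = (0.1900, -0.1000, 0.0300)

Δv = v₁−v₀ = (-0.03200000, 0.04960000, 0.04320000)
applied force F = (-2.0000, 3.1000, 2.7000)
rate change Δω = (0.15816000, -0.00925000, -0.02104000)
τ = I·(Δω/dt) + ω₀×(Iω₀) = (0.1900, -0.1000, 0.0300)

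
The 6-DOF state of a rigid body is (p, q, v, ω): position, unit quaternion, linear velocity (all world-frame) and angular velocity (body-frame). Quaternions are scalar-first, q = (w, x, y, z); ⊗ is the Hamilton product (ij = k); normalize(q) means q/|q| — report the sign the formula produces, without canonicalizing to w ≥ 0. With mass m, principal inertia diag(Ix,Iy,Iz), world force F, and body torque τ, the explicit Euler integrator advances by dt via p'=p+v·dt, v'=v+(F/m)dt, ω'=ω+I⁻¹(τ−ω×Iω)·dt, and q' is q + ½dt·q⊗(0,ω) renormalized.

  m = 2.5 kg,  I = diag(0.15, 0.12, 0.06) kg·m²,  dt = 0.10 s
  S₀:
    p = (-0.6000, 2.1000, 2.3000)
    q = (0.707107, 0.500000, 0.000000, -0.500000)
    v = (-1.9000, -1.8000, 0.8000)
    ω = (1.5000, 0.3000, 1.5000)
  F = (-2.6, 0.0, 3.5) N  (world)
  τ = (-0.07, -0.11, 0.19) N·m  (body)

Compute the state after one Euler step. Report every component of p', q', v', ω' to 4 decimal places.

α = I⁻¹(τ − ω×Iω) = (-0.2867, -2.6042, 3.3917)
new body rate ω' = (1.4713, 0.0396, 1.8392)
Hamilton product q⊗(0,ω) = (0.0000000, 1.2106605, -1.2878679, 1.2106605)
q + ½dt·q⊗(0,ω), renormalized = (0.7031, 0.5573, -0.0640, -0.4370)
linear accel F/m = (-1.0400, 0.0000, 1.4000)
new position p' = (-0.7900, 1.9200, 2.3800)
v' = v + a·dt = (-2.0040, -1.8000, 0.9400)

p' = (-0.7900, 1.9200, 2.3800)
q' = (0.7031, 0.5573, -0.0640, -0.4370)
v' = (-2.0040, -1.8000, 0.9400)
ω' = (1.4713, 0.0396, 1.8392)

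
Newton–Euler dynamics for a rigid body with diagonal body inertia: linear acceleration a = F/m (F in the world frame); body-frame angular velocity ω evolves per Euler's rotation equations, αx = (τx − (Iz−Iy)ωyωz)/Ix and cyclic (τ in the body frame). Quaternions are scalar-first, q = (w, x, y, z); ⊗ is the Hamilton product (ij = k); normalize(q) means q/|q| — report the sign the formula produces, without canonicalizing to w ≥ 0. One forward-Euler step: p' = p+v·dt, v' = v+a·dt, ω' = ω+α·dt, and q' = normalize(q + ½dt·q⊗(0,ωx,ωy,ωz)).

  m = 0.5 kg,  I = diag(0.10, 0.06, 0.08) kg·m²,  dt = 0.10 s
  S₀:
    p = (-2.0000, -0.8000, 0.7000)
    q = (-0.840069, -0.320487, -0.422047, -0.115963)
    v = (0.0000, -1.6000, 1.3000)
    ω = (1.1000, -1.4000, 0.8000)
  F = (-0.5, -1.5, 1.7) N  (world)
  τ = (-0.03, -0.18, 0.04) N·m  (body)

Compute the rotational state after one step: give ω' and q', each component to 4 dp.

(τ − ω×Iω)/I = (-0.0760, -3.2933, -0.2700)
ω + α·dt = (1.0924, -1.7293, 0.7730)
2q̇ = q⊗(0,ω) = (-0.1455597, -1.4240617, 1.3049269, 0.2408783)
q + ½dt·q⊗(0,ω), renormalized = (-0.8433, -0.3898, -0.3551, -0.1034)

ω' = (1.0924, -1.7293, 0.7730)
q' = (-0.8433, -0.3898, -0.3551, -0.1034)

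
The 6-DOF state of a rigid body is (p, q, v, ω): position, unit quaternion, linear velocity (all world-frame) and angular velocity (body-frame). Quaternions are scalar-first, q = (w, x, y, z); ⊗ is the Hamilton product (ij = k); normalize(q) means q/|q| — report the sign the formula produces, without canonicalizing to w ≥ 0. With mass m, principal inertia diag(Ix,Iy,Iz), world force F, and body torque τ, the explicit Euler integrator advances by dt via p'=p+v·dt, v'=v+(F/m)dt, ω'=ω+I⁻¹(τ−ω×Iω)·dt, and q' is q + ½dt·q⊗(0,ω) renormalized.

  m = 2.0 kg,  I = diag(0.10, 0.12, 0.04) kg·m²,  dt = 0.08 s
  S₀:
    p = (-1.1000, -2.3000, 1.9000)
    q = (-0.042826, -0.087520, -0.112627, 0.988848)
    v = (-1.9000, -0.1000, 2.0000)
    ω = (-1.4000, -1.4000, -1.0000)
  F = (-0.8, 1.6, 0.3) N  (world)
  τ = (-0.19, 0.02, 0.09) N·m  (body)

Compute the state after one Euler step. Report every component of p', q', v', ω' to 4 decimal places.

a = (-0.4000, 0.8000, 0.1500)
p' = p + v·dt = (-1.2520, -2.3080, 2.0600)
v' = v + a·dt = (-1.9320, -0.0360, 2.0120)
gyro term ω×Iω = (-0.1120, 0.0840, 0.0392)
α = I⁻¹(τ − ω×Iω) = (-0.7800, -0.5333, 1.2700)
ω + α·dt = (-1.4624, -1.4427, -0.8984)
Hamilton product q⊗(0,ω) = (0.7086422, 1.5569706, -1.4119508, 0.0076762)
q + ½dt·q⊗(0,ω), renormalized = (-0.0144, -0.0251, -0.1684, 0.9853)

p' = (-1.2520, -2.3080, 2.0600)
q' = (-0.0144, -0.0251, -0.1684, 0.9853)
v' = (-1.9320, -0.0360, 2.0120)
ω' = (-1.4624, -1.4427, -0.8984)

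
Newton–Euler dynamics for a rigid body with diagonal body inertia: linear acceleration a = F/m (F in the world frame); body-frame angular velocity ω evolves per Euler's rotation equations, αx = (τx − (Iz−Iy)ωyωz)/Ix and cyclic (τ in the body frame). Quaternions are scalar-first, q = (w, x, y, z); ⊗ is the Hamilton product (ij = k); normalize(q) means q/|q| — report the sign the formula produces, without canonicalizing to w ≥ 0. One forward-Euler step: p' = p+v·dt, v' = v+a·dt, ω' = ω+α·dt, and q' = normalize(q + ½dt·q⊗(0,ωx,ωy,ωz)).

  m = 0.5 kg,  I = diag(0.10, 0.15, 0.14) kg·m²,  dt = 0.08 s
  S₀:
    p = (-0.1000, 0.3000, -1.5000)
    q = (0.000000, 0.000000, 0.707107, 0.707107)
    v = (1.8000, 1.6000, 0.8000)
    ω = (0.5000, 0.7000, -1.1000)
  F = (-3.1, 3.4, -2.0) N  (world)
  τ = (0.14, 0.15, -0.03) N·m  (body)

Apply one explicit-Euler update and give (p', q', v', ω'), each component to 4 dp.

p' = (0.0440, 0.4280, -1.4360)
q' = (0.0113, -0.0508, 0.7201, 0.6919)
v' = (1.3040, 2.1440, 0.4800)
ω' = (0.6058, 0.7683, -1.1271)

precession coupling ω×(Iω) = (0.0077, 0.0220, 0.0175)
α = I⁻¹(τ − ω×Iω) = (1.3230, 0.8533, -0.3393)
ω' = ω + α·dt = (0.6058, 0.7683, -1.1271)
q⊗(0,ω) = (0.2828428, -1.2727926, 0.3535535, -0.3535535)
q + ½dt·q⊗(0,ω), renormalized = (0.0113, -0.0508, 0.7201, 0.6919)
new position p' = (0.0440, 0.4280, -1.4360)
new velocity v' = (1.3040, 2.1440, 0.4800)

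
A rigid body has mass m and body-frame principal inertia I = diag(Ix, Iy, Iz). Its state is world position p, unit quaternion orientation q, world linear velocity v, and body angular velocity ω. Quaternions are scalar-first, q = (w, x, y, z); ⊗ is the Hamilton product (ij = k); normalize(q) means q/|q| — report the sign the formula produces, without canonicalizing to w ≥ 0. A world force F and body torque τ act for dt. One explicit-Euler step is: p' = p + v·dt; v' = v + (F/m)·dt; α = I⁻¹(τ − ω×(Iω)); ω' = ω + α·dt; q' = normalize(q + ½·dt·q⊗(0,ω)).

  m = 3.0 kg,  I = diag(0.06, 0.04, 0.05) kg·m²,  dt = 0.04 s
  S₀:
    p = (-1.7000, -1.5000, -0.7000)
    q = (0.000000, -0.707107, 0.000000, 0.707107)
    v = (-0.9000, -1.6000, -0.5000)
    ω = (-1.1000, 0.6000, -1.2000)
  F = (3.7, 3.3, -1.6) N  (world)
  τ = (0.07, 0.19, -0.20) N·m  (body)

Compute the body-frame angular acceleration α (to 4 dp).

α = (1.2867, 4.4200, -4.2640)

ω×(Iω) gyroscopic = (-0.0072, 0.0132, 0.0132)
angular accel α = (1.2867, 4.4200, -4.2640)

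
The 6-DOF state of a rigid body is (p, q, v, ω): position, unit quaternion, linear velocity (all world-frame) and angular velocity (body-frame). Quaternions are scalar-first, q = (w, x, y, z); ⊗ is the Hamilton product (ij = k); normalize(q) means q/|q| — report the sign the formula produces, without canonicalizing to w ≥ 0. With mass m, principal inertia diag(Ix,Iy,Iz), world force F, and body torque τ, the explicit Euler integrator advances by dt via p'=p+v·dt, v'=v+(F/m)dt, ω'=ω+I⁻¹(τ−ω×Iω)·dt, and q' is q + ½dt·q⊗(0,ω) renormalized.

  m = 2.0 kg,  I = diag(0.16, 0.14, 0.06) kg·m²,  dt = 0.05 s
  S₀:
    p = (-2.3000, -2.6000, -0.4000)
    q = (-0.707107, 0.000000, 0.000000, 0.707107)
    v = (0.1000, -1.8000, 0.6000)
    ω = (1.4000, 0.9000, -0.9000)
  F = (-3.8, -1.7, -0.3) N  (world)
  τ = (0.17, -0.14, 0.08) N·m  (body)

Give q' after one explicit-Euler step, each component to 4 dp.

q' = (-0.6904, -0.0406, 0.0088, 0.7222)

q⊗(0,ω) = (0.6363963, -1.6263461, 0.3535535, 0.6363963)
updated quaternion q' = (-0.6904, -0.0406, 0.0088, 0.7222)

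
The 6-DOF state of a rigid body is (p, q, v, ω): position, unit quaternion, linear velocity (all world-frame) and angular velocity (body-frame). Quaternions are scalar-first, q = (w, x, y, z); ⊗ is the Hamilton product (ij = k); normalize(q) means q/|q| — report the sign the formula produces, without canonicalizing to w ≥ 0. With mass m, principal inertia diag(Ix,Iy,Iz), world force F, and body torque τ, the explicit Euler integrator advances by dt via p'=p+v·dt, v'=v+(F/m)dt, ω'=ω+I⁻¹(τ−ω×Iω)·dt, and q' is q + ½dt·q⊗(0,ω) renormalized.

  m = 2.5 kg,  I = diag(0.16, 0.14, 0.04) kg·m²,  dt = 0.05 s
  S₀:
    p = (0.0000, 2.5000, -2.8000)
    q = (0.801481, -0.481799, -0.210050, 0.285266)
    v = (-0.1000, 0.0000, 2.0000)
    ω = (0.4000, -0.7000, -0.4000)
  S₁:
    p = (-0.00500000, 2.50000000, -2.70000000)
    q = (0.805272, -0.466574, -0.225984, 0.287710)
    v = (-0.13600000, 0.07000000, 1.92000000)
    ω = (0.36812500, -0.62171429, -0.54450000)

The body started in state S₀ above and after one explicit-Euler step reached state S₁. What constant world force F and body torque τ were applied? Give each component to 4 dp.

rate change Δω = (-0.03187500, 0.07828571, -0.14450000)
precession coupling = (-0.0280, -0.0192, 0.0056)
τ = I·(Δω/dt) + ω₀×(Iω₀) = (-0.1300, 0.2000, -0.1100)
v₁ − v₀ = (-0.03600000, 0.07000000, -0.08000000)
applied force F = (-1.8000, 3.5000, -4.0000)

F = (-1.8000, 3.5000, -4.0000)
τ = (-0.1300, 0.2000, -0.1100)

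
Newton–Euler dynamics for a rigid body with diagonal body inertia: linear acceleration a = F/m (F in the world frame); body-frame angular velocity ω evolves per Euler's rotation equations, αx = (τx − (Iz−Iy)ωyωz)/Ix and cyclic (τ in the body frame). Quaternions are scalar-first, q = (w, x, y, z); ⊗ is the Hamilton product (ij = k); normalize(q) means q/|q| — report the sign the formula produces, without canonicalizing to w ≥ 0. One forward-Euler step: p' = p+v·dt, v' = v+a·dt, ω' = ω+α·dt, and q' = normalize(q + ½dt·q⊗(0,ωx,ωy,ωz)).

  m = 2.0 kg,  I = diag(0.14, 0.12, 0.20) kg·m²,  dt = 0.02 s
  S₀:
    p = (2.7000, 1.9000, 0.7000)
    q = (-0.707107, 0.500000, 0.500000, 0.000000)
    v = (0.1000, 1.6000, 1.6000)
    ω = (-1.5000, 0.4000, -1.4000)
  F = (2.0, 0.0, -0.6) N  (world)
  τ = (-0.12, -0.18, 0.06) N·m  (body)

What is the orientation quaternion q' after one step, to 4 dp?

q⊗(0,ω) = (0.5500000, 0.3606605, 0.4171572, 1.9399498)
q + ½dt·q⊗(0,ω), renormalized = (-0.7015, 0.5035, 0.5041, 0.0194)

q' = (-0.7015, 0.5035, 0.5041, 0.0194)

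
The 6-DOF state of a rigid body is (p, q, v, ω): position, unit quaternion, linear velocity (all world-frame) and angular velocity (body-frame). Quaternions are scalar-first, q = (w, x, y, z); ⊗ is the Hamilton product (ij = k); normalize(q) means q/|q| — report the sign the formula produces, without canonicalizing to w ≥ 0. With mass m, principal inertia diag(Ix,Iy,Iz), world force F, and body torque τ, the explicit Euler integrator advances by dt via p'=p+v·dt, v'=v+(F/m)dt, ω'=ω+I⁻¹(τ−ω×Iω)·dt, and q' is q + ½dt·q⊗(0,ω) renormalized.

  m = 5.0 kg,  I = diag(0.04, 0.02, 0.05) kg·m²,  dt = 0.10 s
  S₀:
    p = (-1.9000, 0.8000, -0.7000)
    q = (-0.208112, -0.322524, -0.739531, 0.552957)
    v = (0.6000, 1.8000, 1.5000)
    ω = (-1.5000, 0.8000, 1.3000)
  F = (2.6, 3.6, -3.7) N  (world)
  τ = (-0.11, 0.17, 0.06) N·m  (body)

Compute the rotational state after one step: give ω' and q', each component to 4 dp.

ω' = (-1.8530, 1.5525, 1.3720)
q' = (-0.2373, -0.3750, -0.7640, 0.4684)

gyro term ω×Iω = (0.0312, 0.0195, 0.0240)
(τ − ω×Iω)/I = (-3.5300, 7.5250, 0.7200)
ω + α·dt = (-1.8530, 1.5525, 1.3720)
2q̇ = q⊗(0,ω) = (-0.6110053, -1.0915879, -0.5766439, -1.6378613)
q' = normalize(q + ½dt·q⊗(0,ω)) = (-0.2373, -0.3750, -0.7640, 0.4684)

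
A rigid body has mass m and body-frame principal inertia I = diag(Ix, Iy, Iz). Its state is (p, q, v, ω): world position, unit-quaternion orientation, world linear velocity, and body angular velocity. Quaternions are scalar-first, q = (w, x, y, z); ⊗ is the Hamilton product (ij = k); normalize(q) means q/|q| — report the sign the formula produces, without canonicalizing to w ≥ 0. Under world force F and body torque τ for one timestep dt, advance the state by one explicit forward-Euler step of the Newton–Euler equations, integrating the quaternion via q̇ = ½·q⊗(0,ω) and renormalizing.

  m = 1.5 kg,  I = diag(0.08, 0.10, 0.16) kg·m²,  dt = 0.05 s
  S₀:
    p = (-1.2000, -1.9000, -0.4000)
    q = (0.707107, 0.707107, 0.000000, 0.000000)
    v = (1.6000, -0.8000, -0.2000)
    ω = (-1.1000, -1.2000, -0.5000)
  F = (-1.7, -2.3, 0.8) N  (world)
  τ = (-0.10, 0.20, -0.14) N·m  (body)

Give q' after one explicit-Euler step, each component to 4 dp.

q' = (0.7259, 0.6870, -0.0124, -0.0300)

Hamilton product q⊗(0,ω) = (0.7778177, -0.7778177, -0.4949749, -1.2020819)
q + ½dt·q⊗(0,ω), renormalized = (0.7259, 0.6870, -0.0124, -0.0300)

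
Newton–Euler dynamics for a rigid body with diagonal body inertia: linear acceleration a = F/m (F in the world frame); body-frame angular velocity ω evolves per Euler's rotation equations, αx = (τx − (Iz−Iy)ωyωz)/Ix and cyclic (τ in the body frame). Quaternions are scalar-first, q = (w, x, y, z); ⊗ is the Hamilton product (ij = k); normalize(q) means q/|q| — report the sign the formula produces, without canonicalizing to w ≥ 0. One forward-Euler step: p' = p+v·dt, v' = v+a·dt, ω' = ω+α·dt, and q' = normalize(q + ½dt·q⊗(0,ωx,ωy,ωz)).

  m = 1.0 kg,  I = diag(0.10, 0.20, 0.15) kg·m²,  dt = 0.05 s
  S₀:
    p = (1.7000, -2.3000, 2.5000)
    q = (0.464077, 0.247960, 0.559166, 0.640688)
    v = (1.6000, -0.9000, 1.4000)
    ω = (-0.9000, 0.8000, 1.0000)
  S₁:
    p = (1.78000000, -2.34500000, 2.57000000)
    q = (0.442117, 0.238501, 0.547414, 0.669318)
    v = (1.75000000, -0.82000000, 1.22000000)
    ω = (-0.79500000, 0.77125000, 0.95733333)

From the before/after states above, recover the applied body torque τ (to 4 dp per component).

τ = (0.1700, -0.0700, -0.2000)

Δω = ω₁−ω₀ = (0.10500000, -0.02875000, -0.04266667)
τ = I·(Δω/dt) + ω₀×(Iω₀) = (0.1700, -0.0700, -0.2000)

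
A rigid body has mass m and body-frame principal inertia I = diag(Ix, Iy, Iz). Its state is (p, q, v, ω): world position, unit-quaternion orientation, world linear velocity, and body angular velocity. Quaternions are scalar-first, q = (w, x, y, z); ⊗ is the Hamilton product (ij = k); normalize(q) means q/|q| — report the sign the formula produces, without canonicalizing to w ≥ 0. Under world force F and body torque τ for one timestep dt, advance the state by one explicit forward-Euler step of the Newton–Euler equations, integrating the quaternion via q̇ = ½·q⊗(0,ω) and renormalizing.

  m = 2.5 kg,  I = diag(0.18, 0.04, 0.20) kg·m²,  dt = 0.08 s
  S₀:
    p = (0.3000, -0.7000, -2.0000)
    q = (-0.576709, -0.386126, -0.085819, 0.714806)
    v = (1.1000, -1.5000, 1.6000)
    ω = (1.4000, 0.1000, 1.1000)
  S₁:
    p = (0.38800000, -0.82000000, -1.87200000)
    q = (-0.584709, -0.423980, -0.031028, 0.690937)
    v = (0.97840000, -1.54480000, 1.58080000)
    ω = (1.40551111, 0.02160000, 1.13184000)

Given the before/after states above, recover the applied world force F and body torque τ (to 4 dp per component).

velocity change Δv = (-0.12160000, -0.04480000, -0.01920000)
F = m·Δv/dt = (-3.8000, -1.4000, -0.6000)
ω₁ − ω₀ = (0.00551111, -0.07840000, 0.03184000)
ω₀×(Iω₀) = (0.0176, -0.0308, -0.0196)
τ = I·(Δω/dt) + ω₀×(Iω₀) = (0.0300, -0.0700, 0.0600)

F = (-3.8000, -1.4000, -0.6000)
τ = (0.0300, -0.0700, 0.0600)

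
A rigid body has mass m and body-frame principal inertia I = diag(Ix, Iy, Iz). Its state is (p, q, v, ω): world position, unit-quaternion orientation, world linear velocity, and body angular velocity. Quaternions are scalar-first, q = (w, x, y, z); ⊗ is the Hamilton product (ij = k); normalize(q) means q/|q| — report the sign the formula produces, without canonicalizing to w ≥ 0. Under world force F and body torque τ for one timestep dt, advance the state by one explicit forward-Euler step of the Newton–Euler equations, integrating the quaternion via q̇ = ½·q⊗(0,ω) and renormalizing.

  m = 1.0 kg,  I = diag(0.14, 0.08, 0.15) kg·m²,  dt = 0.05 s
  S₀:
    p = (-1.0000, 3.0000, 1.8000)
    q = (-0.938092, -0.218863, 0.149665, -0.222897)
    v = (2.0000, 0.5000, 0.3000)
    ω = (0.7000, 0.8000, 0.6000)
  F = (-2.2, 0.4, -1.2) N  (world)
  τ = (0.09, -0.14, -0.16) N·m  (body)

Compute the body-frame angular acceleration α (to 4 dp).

α = (0.4029, -1.6975, -0.8427)

gyro term ω×Iω = (0.0336, -0.0042, -0.0336)
angular accel α = (0.4029, -1.6975, -0.8427)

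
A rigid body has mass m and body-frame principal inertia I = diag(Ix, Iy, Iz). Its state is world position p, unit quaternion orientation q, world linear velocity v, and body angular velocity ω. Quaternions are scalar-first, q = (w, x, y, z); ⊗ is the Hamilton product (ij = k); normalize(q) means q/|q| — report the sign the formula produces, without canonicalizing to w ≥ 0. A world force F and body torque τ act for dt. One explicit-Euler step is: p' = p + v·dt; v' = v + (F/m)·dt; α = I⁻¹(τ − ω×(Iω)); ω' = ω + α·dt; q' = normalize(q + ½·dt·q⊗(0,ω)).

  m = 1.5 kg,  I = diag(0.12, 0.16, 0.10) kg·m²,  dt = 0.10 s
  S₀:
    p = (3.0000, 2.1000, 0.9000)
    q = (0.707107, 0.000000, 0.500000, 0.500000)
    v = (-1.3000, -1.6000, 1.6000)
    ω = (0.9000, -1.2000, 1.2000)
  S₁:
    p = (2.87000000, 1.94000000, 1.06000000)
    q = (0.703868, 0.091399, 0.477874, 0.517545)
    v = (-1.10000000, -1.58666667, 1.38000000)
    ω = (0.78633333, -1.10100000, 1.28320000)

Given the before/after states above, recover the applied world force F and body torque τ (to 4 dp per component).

F = (3.0000, 0.2000, -3.3000)
τ = (-0.0500, 0.1800, 0.0400)

Δv = v₁−v₀ = (0.20000000, 0.01333333, -0.22000000)
applied force F = (3.0000, 0.2000, -3.3000)
Δω = ω₁−ω₀ = (-0.11366667, 0.09900000, 0.08320000)
gyro term ω₀×Iω₀ = (0.0864, 0.0216, -0.0432)
τ = I·(Δω/dt) + ω₀×(Iω₀) = (-0.0500, 0.1800, 0.0400)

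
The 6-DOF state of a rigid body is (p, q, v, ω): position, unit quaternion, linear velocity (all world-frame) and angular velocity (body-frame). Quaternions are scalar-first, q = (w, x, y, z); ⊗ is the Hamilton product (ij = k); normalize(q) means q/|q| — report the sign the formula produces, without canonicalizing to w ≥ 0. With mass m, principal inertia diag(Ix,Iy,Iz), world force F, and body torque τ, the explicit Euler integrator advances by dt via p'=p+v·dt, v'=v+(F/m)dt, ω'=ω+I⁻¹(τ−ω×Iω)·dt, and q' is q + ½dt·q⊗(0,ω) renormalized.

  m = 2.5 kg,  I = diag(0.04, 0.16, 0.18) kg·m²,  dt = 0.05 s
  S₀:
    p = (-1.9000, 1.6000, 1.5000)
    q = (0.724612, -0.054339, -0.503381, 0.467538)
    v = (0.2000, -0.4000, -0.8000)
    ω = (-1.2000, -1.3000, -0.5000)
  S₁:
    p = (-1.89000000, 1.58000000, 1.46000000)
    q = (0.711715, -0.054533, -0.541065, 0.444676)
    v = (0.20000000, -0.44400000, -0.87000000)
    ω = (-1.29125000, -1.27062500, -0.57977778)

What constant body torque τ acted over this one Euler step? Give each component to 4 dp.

Δω = ω₁−ω₀ = (-0.09125000, 0.02937500, -0.07977778)
ω₀×(Iω₀) = (0.0130, -0.0840, 0.1872)
I·α + gyro = (-0.0600, 0.0100, -0.1000)

τ = (-0.0600, 0.0100, -0.1000)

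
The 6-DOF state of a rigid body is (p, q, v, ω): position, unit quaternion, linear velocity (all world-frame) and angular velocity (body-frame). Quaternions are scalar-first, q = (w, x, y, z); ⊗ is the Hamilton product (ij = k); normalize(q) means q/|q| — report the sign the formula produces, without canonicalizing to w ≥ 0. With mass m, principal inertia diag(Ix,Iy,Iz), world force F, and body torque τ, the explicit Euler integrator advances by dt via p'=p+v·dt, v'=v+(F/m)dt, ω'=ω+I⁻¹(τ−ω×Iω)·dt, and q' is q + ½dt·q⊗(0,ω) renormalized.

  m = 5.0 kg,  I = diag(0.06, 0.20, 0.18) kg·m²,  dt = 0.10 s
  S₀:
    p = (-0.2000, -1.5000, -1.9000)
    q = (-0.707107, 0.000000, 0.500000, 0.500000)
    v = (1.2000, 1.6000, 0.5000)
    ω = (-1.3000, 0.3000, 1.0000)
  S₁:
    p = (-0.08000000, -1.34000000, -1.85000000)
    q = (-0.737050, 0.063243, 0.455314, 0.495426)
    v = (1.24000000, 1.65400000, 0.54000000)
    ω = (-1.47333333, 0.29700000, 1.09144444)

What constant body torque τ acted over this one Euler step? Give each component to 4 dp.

τ = (-0.1100, 0.1500, 0.1100)

Δω = ω₁−ω₀ = (-0.17333333, -0.00300000, 0.09144444)
I·α + gyro = (-0.1100, 0.1500, 0.1100)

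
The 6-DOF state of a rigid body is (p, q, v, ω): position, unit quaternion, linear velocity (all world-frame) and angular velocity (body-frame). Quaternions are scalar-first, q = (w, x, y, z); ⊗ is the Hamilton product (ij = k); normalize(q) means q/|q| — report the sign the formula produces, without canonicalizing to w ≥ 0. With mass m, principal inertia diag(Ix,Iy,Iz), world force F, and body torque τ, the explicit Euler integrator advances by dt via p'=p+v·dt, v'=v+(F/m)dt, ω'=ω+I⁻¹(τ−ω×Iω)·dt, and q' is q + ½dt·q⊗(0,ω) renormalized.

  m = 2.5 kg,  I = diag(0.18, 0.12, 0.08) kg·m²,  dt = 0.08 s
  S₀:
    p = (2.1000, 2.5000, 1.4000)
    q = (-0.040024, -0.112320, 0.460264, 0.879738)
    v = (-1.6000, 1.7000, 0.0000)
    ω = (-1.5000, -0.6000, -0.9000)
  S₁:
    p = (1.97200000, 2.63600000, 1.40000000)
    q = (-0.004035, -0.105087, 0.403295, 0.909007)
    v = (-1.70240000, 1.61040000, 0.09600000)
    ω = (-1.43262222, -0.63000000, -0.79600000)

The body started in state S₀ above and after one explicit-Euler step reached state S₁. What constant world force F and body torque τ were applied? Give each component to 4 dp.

F = (-3.2000, -2.8000, 3.0000)
τ = (0.1300, 0.0900, 0.0500)

velocity change Δv = (-0.10240000, -0.08960000, 0.09600000)
F = m·Δv/dt = (-3.2000, -2.8000, 3.0000)
Δω = ω₁−ω₀ = (0.06737778, -0.03000000, 0.10400000)
applied torque τ = (0.1300, 0.0900, 0.0500)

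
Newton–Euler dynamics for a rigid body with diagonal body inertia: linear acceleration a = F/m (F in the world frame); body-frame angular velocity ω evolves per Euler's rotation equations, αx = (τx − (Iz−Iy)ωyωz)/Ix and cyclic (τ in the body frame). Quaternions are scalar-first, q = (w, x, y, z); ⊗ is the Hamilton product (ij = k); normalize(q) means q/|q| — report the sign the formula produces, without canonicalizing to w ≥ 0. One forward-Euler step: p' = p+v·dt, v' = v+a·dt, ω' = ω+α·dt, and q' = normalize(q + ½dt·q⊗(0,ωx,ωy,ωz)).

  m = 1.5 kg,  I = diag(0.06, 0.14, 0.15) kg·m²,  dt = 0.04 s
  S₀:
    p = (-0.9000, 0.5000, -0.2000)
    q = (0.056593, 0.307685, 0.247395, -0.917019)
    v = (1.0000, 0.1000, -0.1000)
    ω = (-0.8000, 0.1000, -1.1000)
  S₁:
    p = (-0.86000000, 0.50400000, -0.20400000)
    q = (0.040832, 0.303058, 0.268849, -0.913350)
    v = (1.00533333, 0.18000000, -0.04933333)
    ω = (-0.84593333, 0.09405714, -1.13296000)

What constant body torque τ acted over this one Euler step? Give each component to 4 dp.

ω₁ − ω₀ = (-0.04593333, -0.00594286, -0.03296000)
precession coupling = (-0.0011, -0.0792, -0.0064)
applied torque τ = (-0.0700, -0.1000, -0.1300)

τ = (-0.0700, -0.1000, -0.1300)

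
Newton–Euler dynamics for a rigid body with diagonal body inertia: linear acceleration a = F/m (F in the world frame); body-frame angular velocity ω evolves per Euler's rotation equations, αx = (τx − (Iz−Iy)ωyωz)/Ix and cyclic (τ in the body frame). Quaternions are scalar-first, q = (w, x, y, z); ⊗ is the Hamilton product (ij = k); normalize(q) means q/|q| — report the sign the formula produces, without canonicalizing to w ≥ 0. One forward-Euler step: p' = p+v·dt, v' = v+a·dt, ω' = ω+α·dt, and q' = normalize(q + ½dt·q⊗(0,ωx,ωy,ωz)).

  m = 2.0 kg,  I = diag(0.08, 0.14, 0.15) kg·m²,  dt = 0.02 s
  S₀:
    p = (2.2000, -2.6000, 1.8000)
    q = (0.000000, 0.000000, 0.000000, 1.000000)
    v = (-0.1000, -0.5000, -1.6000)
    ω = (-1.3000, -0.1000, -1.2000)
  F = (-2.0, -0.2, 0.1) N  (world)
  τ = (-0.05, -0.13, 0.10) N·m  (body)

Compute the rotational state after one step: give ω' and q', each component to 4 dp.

α = I⁻¹(τ − ω×Iω) = (-0.6400, -0.1486, 0.6147)
ω + α·dt = (-1.3128, -0.1030, -1.1877)
Hamilton product q⊗(0,ω) = (1.2000000, 0.1000000, -1.3000000, 0.0000000)
updated quaternion q' = (0.0120, 0.0010, -0.0130, 0.9998)

ω' = (-1.3128, -0.1030, -1.1877)
q' = (0.0120, 0.0010, -0.0130, 0.9998)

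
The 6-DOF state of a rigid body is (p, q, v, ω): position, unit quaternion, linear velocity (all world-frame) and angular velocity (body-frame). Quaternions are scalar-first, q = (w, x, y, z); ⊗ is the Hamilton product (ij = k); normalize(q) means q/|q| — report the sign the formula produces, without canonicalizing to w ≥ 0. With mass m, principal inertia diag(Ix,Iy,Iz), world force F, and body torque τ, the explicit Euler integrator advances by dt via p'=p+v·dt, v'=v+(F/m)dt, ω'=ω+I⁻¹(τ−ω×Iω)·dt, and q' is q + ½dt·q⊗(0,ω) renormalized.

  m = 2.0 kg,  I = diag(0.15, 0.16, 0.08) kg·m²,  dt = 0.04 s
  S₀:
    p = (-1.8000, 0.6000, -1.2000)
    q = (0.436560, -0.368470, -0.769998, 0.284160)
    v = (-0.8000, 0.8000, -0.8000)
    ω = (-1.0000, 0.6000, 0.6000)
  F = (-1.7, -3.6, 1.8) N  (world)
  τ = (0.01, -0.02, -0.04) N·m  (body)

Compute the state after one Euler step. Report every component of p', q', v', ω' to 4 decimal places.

p' = (-1.8320, 0.6320, -1.2320)
q' = (0.4349, -0.3897, -0.7658, 0.2695)
v' = (-0.8340, 0.7280, -0.7640)
ω' = (-0.9897, 0.6055, 0.5830)

p' = p + v·dt = (-1.8320, 0.6320, -1.2320)
v + (F/m)dt = (-0.8340, 0.7280, -0.7640)
ω×(Iω) gyroscopic = (-0.0288, -0.0420, -0.0060)
angular accel α = (0.2587, 0.1375, -0.4250)
ω' = ω + α·dt = (-0.9897, 0.6055, 0.5830)
q⊗(0,ω) = (-0.0769672, -1.0690548, 0.1988580, -0.7291440)
q + ½dt·q⊗(0,ω), renormalized = (0.4349, -0.3897, -0.7658, 0.2695)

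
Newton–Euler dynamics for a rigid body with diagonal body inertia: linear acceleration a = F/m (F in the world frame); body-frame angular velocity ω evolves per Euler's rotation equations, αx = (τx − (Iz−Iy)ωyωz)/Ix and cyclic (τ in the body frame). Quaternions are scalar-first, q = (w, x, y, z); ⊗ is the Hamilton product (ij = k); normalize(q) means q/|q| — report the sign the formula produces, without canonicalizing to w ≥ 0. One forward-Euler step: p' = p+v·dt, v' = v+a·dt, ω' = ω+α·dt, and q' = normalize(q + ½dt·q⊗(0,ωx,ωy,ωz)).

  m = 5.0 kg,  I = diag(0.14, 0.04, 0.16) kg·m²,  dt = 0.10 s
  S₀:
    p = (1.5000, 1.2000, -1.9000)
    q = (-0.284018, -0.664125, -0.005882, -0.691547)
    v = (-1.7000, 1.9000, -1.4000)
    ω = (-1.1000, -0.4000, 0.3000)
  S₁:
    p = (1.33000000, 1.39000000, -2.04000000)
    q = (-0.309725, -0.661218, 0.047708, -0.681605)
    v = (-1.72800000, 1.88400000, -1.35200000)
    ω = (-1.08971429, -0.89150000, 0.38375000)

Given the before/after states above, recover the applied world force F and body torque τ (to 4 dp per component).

rate change Δω = (0.01028571, -0.49150000, 0.08375000)
ω₀×(Iω₀) = (-0.0144, 0.0066, -0.0440)
I·α + gyro = (0.0000, -0.1900, 0.0900)
velocity change Δv = (-0.02800000, -0.01600000, 0.04800000)
F = m·Δv/dt = (-1.4000, -0.8000, 2.4000)

F = (-1.4000, -0.8000, 2.4000)
τ = (0.0000, -0.1900, 0.0900)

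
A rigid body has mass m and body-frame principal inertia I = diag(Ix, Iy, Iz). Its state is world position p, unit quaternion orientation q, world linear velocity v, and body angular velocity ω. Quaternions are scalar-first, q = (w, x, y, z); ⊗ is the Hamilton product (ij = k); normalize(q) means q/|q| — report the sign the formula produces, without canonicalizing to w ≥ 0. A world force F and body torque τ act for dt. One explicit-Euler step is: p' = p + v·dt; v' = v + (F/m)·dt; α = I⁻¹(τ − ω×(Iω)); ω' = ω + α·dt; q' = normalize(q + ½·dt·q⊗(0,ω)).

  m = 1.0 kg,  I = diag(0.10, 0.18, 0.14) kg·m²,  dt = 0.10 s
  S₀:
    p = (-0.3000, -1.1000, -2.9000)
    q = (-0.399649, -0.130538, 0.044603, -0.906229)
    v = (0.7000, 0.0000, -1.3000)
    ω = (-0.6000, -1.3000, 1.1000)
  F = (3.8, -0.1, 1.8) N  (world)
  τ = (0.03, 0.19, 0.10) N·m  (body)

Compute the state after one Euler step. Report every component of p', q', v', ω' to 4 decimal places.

p' = (-0.2300, -1.1000, -3.0300)
q' = (-0.3494, -0.1743, 0.1045, -0.9147)
v' = (1.0800, -0.0100, -1.1200)
ω' = (-0.6272, -1.2091, 1.1269)

α = I⁻¹(τ − ω×Iω) = (-0.2720, 0.9089, 0.2686)
ω + α·dt = (-0.6272, -1.2091, 1.1269)
q⊗(0,ω) = (0.9765130, -0.8892450, 1.2068729, -0.2431527)
updated quaternion q' = (-0.3494, -0.1743, 0.1045, -0.9147)
linear accel F/m = (3.8000, -0.1000, 1.8000)
p + v·dt = (-0.2300, -1.1000, -3.0300)
v' = v + a·dt = (1.0800, -0.0100, -1.1200)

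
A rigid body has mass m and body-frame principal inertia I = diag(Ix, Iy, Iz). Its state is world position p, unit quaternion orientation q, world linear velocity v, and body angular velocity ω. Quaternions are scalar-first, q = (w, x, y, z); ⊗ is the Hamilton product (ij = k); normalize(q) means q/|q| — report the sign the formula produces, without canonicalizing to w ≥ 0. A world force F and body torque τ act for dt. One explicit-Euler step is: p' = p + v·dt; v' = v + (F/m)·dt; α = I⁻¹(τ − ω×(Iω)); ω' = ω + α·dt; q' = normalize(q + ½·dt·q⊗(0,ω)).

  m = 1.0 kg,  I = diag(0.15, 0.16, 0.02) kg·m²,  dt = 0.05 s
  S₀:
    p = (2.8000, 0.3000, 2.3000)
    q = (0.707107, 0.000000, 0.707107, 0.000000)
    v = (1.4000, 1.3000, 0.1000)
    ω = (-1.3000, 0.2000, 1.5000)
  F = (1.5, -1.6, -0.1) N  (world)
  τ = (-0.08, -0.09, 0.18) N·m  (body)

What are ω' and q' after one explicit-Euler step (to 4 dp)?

α = I⁻¹(τ − ω×Iω) = (-0.2533, 1.0219, 9.1300)
ω + α·dt = (-1.3127, 0.2511, 1.9565)
2q̇ = q⊗(0,ω) = (-0.1414214, 0.1414214, 0.1414214, 1.9798996)
q' = normalize(q + ½dt·q⊗(0,ω)) = (0.7027, 0.0035, 0.7098, 0.0494)

ω' = (-1.3127, 0.2511, 1.9565)
q' = (0.7027, 0.0035, 0.7098, 0.0494)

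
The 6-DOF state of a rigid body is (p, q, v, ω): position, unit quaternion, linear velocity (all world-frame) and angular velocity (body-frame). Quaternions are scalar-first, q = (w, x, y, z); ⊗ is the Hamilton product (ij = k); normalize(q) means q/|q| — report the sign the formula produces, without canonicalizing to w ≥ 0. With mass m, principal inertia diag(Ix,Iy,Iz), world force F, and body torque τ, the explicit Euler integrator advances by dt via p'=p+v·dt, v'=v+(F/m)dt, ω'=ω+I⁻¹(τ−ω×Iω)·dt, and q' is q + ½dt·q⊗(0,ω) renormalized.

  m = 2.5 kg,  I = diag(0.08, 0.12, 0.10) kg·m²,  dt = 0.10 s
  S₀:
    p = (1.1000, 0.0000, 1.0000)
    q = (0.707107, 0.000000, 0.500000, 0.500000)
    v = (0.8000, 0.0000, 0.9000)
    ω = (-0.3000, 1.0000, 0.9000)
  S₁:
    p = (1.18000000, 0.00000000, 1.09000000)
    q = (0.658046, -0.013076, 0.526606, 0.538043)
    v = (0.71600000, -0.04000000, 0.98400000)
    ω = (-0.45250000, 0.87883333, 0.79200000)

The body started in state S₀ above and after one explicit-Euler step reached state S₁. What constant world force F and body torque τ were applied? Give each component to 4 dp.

Δv = v₁−v₀ = (-0.08400000, -0.04000000, 0.08400000)
m·(v₁−v₀)/dt = (-2.1000, -1.0000, 2.1000)
rate change Δω = (-0.15250000, -0.12116667, -0.10800000)
precession coupling = (-0.0180, 0.0054, -0.0120)
τ = I·(Δω/dt) + ω₀×(Iω₀) = (-0.1400, -0.1400, -0.1200)

F = (-2.1000, -1.0000, 2.1000)
τ = (-0.1400, -0.1400, -0.1200)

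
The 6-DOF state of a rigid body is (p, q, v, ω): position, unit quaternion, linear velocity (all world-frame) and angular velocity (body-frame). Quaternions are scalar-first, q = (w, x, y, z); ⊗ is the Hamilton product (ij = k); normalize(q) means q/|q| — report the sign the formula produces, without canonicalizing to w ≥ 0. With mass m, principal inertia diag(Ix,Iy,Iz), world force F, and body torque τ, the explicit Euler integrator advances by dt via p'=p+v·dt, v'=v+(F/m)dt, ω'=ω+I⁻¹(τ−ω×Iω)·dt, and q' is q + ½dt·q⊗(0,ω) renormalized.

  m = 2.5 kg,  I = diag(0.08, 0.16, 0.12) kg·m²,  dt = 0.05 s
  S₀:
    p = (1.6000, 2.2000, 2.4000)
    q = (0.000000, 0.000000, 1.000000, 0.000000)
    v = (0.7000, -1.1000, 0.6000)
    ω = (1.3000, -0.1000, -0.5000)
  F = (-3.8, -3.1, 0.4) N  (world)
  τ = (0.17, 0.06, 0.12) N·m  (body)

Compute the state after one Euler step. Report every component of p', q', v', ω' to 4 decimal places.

p' = (1.6350, 2.1450, 2.4300)
q' = (0.0025, -0.0125, 0.9994, -0.0325)
v' = (0.6240, -1.1620, 0.6080)
ω' = (1.4075, -0.0894, -0.4457)

a = (-1.5200, -1.2400, 0.1600)
p + v·dt = (1.6350, 2.1450, 2.4300)
v + (F/m)dt = (0.6240, -1.1620, 0.6080)
(τ − ω×Iω)/I = (2.1500, 0.2125, 1.0867)
new body rate ω' = (1.4075, -0.0894, -0.4457)
Hamilton product q⊗(0,ω) = (0.1000000, -0.5000000, 0.0000000, -1.3000000)
q' = normalize(q + ½dt·q⊗(0,ω)) = (0.0025, -0.0125, 0.9994, -0.0325)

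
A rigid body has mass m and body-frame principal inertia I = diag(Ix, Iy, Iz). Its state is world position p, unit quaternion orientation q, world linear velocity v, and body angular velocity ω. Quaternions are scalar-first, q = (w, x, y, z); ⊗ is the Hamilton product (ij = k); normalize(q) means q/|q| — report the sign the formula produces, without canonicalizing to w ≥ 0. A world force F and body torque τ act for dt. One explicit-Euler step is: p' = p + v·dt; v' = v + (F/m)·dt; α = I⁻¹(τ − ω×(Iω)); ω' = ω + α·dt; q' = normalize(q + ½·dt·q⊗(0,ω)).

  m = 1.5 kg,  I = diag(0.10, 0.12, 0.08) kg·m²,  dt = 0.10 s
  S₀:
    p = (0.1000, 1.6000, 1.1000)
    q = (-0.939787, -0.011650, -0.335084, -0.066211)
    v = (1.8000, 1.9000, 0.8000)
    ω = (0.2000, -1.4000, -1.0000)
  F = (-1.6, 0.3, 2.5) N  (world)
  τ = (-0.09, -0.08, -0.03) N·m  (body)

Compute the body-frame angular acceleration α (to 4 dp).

α = (-0.3400, -0.6333, -0.3050)

ω×(Iω) gyroscopic = (-0.0560, -0.0040, -0.0056)
angular accel α = (-0.3400, -0.6333, -0.3050)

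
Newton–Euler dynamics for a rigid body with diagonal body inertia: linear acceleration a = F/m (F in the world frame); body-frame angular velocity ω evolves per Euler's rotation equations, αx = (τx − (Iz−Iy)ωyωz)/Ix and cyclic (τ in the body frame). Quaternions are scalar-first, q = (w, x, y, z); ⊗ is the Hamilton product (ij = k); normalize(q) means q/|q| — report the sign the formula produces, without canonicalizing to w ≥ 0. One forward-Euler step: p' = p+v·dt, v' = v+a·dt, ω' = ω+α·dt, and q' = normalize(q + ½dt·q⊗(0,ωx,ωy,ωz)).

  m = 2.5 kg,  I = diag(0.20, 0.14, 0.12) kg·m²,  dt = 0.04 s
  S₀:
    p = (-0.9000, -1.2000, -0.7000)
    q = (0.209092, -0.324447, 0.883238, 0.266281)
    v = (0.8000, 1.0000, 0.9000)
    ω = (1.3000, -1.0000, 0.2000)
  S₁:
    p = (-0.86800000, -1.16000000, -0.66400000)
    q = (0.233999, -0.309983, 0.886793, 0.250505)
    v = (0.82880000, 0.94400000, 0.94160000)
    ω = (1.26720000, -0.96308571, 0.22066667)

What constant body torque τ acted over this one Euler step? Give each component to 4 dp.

ω₁ − ω₀ = (-0.03280000, 0.03691429, 0.02066667)
ω₀×(Iω₀) = (0.0040, 0.0208, 0.0780)
τ = I·(Δω/dt) + ω₀×(Iω₀) = (-0.1600, 0.1500, 0.1400)

τ = (-0.1600, 0.1500, 0.1400)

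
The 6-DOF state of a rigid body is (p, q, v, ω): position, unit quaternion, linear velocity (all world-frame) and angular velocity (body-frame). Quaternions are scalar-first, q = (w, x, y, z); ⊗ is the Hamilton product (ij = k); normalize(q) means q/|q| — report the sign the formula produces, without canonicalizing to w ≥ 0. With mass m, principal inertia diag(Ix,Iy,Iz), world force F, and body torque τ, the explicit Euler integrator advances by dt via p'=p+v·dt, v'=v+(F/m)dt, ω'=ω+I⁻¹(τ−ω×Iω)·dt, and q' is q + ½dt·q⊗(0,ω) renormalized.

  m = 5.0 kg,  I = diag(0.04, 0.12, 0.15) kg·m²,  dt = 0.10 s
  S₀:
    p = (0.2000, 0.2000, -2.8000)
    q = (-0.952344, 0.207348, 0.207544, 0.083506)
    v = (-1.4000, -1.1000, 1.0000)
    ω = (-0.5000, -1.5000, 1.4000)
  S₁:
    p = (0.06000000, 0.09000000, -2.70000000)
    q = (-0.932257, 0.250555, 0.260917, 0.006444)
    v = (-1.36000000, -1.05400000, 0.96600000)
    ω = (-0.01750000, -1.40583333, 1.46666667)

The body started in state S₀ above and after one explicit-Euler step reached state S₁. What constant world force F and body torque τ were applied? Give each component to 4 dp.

F = (2.0000, 2.3000, -1.7000)
τ = (0.1300, 0.1900, 0.1600)

velocity change Δv = (0.04000000, 0.04600000, -0.03400000)
applied force F = (2.0000, 2.3000, -1.7000)
Δω = ω₁−ω₀ = (0.48250000, 0.09416667, 0.06666667)
ω₀×(Iω₀) = (-0.0630, 0.0770, 0.0600)
I·α + gyro = (0.1300, 0.1900, 0.1600)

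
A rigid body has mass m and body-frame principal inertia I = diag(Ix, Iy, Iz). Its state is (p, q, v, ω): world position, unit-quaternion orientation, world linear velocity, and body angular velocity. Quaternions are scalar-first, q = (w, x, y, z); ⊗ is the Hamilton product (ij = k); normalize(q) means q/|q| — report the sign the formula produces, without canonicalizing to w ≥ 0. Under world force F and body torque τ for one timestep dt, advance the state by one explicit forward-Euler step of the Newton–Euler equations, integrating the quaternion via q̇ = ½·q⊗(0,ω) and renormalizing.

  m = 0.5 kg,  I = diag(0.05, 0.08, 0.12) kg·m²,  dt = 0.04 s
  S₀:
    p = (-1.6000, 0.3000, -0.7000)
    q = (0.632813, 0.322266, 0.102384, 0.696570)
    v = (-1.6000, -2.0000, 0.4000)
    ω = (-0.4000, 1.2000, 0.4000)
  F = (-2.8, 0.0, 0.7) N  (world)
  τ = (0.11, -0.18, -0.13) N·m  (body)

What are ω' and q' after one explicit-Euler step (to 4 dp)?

ω' = (-0.3274, 1.1044, 0.3615)
q' = (0.6271, 0.3012, 0.1094, 0.7099)

precession coupling ω×(Iω) = (0.0192, 0.0112, -0.0144)
α = I⁻¹(τ − ω×Iω) = (1.8160, -2.3900, -0.9633)
ω + α·dt = (-0.3274, 1.1044, 0.3615)
Hamilton product q⊗(0,ω) = (-0.2725824, -1.0480556, 0.3518412, 0.6807980)
q + ½dt·q⊗(0,ω), renormalized = (0.6271, 0.3012, 0.1094, 0.7099)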